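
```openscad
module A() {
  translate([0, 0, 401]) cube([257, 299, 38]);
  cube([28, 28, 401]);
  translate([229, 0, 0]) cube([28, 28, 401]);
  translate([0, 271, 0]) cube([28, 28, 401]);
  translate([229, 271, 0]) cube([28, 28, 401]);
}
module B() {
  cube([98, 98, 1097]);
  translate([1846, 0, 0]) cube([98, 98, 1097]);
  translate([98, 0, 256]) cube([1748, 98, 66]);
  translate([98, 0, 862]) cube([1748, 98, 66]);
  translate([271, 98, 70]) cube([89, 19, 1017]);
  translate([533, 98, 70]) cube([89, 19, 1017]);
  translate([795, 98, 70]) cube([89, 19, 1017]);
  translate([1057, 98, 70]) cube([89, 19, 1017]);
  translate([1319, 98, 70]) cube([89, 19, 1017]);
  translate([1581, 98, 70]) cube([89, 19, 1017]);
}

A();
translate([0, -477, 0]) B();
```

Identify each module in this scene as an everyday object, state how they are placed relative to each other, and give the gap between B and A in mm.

The fence section's nearest face is 360 mm from the stool's −y face.

A is a stool. B is a fence section. The fence section is on the floor beside the stool on its −y side. The gap between the fence section and the stool is 360 mm.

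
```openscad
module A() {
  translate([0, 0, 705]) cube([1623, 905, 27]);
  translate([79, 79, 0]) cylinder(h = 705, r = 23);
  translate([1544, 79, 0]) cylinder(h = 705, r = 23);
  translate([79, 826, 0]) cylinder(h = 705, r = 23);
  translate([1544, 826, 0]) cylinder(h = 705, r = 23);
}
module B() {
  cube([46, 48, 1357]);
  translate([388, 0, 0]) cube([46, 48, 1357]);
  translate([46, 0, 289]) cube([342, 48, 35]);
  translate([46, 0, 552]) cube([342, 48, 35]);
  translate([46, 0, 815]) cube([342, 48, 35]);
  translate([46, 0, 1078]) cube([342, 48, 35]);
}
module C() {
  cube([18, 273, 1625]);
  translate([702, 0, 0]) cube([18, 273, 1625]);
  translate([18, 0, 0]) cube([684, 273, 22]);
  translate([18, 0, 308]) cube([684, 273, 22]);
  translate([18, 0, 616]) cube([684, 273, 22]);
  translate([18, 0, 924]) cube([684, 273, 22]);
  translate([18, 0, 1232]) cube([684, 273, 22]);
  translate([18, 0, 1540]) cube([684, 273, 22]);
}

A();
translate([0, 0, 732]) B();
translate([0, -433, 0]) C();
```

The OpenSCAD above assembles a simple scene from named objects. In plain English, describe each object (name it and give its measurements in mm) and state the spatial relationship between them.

A is a table with a 1623×905 mm rectangular top, 27 mm thick, top surface at z = 732 mm, supported by four round legs of 46 mm diameter, each leg's bounding box inset 56 mm from the nearest pair of top edges, running from the floor.

B is a straight ladder. Two 46×48 mm vertical rails, 1357 mm tall, stand 434 mm apart (outside-to-outside) with their front faces coplanar on the −y side. 4 rungs, each 48 mm deep and 35 mm tall, span between the inner faces of the rails, front faces flush with the rails. The lowest rung's underside is at z = 289 mm and rungs are spaced 263 mm apart (underside to underside).

C is a bookshelf 720 mm wide overall, 273 mm deep and 1625 mm tall. The two sides are 18 mm thick vertical panels. 6 horizontal shelves of 22 mm thickness span between the inner faces of the sides; the lowest shelf sits on the floor and shelves are stacked with a clear vertical gap of 286 mm between each pair.

The ladder is on top of the table. The bookshelf is on the floor beside the table on its −y side.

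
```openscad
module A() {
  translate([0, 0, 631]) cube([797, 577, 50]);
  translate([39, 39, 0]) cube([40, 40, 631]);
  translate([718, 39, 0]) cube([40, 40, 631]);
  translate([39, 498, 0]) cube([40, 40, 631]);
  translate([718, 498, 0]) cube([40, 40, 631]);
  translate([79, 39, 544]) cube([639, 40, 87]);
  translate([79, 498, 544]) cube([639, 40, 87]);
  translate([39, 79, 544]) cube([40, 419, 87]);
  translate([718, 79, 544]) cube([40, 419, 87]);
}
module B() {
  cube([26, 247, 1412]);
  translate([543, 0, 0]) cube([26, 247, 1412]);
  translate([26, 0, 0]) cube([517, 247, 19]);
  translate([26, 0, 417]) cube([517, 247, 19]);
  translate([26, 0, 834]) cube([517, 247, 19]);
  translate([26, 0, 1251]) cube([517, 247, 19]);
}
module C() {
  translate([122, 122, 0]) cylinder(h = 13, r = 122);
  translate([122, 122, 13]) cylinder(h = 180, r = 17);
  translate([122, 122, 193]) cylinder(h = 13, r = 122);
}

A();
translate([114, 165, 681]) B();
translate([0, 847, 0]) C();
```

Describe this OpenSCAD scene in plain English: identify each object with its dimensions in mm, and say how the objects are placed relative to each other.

A is a rectangular dining table. The top is 797×577×50 mm with its upper surface at z = 681 mm. It stands on four 40×40 mm square legs, each inset 39 mm from the nearest pair of top edges, running from the floor to the underside of the top. Four apron rails, 40 mm thick and 87 mm tall, run between adjacent legs with their top edges flush with the underside of the top and their outer faces flush with the legs' outer faces.

B is an open bookshelf. Two side panels, each 26 mm thick, 247 mm deep and 1412 mm tall, stand 569 mm apart (outside-to-outside). Between them sit 4 shelves, each 19 mm thick and 247 mm deep, spanning the full gap between the sides. The bottom shelf rests on the floor (its underside at z = 0) and the clear gap between one shelf's top and the next shelf's underside is 398 mm.

C is a spool: two coaxial disc flanges of radius 122 mm and thickness 13 mm, joined by a core cylinder of radius 17 mm and height 180 mm. The lower flange rests on z = 0 and the three cylinders share a vertical axis.

The bookshelf is on top of the table, centred. The spool is on the floor beside the table on its +y side.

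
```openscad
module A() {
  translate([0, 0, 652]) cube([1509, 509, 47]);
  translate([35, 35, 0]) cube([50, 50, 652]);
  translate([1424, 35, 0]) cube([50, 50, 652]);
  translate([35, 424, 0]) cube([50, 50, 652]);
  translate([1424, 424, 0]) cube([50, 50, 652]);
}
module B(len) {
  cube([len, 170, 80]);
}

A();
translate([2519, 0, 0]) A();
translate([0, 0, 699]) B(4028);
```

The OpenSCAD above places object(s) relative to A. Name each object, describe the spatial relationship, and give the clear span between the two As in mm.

Second table starts at x = 2519; first ends at x = 1509; clear span = 2519 − 1509 = 1010 mm.

A is a table. B is a beam. A beam spans the tops of two tables. The clear span between the two tables is 1010 mm.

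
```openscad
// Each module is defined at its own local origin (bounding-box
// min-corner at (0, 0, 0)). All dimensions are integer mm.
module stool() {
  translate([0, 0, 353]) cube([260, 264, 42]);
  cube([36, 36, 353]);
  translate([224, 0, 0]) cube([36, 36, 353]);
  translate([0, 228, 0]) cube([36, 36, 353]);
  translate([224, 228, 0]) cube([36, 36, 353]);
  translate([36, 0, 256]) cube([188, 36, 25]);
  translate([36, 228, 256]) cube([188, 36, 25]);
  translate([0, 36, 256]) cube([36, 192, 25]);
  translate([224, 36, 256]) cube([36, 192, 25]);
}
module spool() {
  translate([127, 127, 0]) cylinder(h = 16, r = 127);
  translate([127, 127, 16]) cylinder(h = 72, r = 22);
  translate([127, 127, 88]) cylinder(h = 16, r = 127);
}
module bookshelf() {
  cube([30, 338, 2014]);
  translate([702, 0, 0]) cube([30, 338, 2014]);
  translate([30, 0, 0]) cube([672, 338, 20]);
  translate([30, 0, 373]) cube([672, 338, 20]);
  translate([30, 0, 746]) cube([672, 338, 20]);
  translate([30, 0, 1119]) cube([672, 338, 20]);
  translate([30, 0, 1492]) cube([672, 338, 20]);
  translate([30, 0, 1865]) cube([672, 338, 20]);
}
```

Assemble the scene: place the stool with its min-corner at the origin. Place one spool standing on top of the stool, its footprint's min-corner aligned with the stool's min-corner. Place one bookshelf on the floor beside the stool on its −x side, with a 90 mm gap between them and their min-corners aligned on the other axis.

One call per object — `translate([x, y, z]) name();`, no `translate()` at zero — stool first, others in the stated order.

stool();
translate([0, 0, 395]) spool();
translate([-822, 0, 0]) bookshelf();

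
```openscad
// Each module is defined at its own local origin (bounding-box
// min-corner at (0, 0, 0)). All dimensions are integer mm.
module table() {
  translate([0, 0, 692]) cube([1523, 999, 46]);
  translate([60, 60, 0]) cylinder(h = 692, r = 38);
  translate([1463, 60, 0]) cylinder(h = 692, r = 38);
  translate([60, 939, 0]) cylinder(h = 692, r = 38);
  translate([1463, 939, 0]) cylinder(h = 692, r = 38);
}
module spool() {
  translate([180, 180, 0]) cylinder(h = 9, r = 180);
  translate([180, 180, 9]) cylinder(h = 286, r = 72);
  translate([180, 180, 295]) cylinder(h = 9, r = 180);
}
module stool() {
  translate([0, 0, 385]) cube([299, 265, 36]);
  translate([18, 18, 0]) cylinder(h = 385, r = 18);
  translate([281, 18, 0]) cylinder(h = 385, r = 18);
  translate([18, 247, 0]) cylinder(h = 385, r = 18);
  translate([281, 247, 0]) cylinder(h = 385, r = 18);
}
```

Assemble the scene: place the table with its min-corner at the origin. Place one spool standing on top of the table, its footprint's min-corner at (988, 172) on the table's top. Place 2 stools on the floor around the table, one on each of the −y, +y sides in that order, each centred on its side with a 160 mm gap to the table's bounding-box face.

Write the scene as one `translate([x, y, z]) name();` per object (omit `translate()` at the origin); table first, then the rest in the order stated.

table();
translate([988, 172, 738]) spool();
translate([612, -425, 0]) stool();
translate([612, 1159, 0]) stool();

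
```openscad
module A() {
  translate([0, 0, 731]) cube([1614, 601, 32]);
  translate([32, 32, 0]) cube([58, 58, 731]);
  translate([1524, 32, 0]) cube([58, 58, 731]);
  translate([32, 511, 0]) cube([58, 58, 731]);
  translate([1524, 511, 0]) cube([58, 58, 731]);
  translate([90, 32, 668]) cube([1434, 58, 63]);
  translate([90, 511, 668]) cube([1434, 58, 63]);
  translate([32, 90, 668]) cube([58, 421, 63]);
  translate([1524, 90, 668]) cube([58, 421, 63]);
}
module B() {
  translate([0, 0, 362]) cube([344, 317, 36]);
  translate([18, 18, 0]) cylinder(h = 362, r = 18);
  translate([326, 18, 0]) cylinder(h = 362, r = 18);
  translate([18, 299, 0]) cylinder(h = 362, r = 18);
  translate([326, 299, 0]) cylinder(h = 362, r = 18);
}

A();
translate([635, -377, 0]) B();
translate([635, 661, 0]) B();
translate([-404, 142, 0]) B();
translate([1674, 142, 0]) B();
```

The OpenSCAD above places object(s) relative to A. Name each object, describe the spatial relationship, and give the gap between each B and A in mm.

Each stool's nearest face is 60 mm from the table's bounding box.

A is a table. B is a stool. Four stools sit around the table at the −y, +y, −x, +x sides. The gap between each stool and the table is 60 mm.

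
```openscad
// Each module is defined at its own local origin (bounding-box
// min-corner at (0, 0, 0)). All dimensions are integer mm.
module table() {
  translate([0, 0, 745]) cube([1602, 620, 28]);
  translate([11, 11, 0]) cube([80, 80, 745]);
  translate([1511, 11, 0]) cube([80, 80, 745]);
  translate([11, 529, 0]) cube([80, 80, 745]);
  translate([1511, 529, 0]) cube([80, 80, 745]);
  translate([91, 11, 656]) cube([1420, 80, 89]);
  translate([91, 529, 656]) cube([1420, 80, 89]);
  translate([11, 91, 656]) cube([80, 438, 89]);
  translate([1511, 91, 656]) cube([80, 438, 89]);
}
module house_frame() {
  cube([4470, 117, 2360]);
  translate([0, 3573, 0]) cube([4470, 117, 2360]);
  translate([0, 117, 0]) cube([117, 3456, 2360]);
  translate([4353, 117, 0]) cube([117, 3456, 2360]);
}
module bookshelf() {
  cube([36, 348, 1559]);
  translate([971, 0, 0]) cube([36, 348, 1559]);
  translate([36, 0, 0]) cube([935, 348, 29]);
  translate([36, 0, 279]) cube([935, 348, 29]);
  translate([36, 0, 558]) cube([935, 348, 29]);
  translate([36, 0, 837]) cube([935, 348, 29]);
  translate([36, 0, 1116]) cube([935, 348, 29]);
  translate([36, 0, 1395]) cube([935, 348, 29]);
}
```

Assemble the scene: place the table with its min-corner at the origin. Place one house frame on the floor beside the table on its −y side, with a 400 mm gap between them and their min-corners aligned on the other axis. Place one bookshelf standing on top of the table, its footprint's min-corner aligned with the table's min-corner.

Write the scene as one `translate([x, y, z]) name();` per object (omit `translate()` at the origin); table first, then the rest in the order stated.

table();
translate([0, -4090, 0]) house_frame();
translate([0, 0, 773]) bookshelf();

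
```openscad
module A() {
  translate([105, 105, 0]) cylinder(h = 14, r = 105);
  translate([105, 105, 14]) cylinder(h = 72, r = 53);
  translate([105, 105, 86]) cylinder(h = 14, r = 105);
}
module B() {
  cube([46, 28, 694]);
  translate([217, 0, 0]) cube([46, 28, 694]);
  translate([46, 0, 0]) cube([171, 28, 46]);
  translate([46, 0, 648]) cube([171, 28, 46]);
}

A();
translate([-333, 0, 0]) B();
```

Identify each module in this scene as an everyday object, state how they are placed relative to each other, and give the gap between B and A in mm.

The picture frame's nearest face is 70 mm from the spool's −x face.

A is a spool. B is a picture frame. The picture frame is on the floor beside the spool on its −x side. The gap between the picture frame and the spool is 70 mm.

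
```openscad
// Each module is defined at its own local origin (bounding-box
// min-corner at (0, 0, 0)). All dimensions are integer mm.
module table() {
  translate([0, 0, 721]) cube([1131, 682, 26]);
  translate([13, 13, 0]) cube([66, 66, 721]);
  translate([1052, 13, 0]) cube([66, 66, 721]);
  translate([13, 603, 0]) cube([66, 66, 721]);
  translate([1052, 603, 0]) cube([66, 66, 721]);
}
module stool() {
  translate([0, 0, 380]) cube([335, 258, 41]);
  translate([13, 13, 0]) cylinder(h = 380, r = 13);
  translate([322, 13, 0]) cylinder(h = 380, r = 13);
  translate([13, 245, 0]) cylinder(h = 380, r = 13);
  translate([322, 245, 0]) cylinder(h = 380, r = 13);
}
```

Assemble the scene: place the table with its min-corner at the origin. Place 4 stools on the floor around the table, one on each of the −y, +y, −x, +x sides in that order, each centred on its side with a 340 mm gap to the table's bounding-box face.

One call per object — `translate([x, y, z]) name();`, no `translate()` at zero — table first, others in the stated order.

table();
translate([398, -598, 0]) stool();
translate([398, 1022, 0]) stool();
translate([-675, 212, 0]) stool();
translate([1471, 212, 0]) stool();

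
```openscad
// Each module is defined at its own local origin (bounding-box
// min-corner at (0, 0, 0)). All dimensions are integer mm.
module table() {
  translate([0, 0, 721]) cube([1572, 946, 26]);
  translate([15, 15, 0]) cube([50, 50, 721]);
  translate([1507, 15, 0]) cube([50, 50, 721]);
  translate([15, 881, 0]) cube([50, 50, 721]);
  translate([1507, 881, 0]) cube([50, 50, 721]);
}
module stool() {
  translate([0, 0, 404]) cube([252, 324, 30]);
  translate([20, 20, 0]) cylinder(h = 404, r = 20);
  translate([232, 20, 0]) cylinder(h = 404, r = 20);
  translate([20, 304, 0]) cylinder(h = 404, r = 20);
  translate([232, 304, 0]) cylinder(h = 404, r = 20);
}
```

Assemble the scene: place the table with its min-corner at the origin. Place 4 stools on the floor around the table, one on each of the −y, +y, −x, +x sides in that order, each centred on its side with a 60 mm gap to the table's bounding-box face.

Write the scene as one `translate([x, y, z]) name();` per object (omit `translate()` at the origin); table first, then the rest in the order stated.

table();
translate([660, -384, 0]) stool();
translate([660, 1006, 0]) stool();
translate([-312, 311, 0]) stool();
translate([1632, 311, 0]) stool();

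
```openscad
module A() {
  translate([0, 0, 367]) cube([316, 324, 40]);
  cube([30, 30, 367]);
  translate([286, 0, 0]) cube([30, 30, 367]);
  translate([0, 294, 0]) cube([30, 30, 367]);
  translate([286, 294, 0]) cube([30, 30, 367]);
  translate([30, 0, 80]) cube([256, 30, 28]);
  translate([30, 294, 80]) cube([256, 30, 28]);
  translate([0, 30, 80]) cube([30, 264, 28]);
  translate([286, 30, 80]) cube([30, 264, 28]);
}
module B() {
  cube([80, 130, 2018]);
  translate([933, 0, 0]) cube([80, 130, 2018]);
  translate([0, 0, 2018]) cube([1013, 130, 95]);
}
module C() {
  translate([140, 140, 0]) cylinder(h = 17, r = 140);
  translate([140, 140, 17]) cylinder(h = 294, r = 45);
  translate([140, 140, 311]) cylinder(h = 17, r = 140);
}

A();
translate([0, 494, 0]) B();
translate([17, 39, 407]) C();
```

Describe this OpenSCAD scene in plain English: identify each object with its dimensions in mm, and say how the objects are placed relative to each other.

A is a four-legged stool. The seat is a 316×324×40 mm slab whose top surface is at z = 407 mm; four square legs, each 30×30 mm in cross-section, run from the floor (z = 0) to the underside of the seat, each flush with a corner of the seat. Four stretchers, 30 mm wide and 28 mm tall, connect adjacent legs with their undersides at z = 80 mm, each running between the inner faces of the legs it joins and aligned with the legs' outer faces on the other axis.

B is a rectangular door frame: two vertical jambs of 80×130 mm section, 2018 mm tall, with a clear opening 853 mm wide between their inner faces. A header 95 mm tall and 130 mm deep lies on top of the jambs and spans the full outside width.

C is a spool: two coaxial disc flanges of radius 140 mm and thickness 17 mm, joined by a core cylinder of radius 45 mm and height 294 mm. The lower flange rests on z = 0 and the three cylinders share a vertical axis.

The door frame is on the floor beside the stool on its +y side. The spool is on top of the stool.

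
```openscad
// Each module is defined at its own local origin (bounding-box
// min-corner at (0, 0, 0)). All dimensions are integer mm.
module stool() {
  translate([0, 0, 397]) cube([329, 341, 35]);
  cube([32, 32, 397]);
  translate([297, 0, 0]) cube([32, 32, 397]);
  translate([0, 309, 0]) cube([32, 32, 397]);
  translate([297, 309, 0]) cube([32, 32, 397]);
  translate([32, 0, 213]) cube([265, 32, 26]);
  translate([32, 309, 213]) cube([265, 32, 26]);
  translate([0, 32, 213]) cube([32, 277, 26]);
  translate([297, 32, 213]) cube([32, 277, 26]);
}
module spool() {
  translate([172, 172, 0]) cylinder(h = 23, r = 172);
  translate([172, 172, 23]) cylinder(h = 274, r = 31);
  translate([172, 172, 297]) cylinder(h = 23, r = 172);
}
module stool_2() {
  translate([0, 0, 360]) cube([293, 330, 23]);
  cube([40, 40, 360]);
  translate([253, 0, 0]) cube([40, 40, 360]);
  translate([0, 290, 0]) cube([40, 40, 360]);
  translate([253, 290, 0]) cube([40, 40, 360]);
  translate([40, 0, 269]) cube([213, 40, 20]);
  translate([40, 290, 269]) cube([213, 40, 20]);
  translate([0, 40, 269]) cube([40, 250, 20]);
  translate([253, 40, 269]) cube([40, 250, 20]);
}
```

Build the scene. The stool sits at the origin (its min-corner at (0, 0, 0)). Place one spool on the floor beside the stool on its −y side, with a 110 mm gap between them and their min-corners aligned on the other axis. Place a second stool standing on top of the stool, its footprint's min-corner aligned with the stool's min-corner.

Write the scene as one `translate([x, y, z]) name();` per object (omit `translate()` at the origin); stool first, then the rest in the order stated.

stool();
translate([0, -454, 0]) spool();
translate([0, 0, 432]) stool_2();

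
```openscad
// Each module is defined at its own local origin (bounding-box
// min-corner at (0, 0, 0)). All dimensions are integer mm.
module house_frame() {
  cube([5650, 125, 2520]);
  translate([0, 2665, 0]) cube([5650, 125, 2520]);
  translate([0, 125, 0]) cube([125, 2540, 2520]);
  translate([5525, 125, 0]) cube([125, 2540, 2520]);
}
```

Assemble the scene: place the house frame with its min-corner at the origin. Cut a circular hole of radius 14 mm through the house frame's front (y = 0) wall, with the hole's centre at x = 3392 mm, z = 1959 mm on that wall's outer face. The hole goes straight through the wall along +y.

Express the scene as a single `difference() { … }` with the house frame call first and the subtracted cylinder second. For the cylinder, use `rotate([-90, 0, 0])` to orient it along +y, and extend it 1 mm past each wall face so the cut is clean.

difference() {
  house_frame();
  translate([3392, -1, 1959]) rotate([-90, 0, 0]) cylinder(h = 127, r = 14);
}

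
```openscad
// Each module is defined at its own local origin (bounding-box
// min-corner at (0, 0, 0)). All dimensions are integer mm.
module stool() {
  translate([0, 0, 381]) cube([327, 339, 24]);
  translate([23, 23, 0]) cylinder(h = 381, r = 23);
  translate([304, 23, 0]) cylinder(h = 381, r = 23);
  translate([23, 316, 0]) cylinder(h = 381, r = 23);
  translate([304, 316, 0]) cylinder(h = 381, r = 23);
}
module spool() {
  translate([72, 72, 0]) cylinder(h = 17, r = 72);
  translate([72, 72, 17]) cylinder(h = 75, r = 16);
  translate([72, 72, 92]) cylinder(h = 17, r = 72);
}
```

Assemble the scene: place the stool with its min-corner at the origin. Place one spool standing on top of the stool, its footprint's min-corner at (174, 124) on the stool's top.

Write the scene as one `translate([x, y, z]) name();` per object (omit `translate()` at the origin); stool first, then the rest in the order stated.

stool();
translate([174, 124, 405]) spool();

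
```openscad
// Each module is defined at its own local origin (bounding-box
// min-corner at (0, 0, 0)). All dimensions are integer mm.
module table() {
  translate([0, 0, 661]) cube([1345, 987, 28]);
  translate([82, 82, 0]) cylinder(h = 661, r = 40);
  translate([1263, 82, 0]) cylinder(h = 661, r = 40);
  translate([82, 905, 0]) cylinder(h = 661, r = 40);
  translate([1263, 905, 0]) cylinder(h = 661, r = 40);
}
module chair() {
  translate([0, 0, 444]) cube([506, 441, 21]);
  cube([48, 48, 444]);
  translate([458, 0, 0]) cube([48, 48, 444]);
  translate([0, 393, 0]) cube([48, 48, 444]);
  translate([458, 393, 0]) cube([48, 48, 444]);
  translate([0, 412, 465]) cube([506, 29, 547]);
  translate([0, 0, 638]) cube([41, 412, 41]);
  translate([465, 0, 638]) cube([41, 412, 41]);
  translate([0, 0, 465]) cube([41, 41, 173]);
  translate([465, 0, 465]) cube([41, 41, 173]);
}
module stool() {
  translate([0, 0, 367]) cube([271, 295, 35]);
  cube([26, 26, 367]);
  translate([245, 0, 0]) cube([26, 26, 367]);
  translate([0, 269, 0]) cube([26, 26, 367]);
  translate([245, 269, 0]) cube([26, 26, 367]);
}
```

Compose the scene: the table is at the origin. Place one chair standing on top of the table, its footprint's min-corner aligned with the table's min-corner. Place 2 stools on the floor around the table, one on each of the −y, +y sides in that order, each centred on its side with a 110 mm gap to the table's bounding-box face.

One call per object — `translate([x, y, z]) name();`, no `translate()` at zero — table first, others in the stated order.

table();
translate([0, 0, 689]) chair();
translate([537, -405, 0]) stool();
translate([537, 1097, 0]) stool();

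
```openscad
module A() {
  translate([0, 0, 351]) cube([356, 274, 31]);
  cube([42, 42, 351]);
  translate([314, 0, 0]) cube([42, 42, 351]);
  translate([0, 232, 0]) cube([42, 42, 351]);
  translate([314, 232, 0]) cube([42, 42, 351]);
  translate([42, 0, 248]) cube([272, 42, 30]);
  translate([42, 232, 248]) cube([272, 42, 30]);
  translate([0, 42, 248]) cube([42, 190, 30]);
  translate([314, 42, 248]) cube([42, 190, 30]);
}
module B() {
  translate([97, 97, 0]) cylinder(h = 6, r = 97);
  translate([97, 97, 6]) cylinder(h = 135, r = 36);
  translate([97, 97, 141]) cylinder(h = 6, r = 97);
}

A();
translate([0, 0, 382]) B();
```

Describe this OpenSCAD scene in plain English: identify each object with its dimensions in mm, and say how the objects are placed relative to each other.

A is a simple wooden stool: a rectangular seat 356 mm (x) by 274 mm (y), 31 mm thick, top face at z = 382 mm, on four square legs, each 42×42 mm in cross-section. The legs rest on z = 0, each flush with a corner of the seat. Four stretchers, 42 mm wide and 30 mm tall, connect adjacent legs with their undersides at z = 248 mm, each running between the inner faces of the legs it joins and aligned with the legs' outer faces on the other axis.

B is a spool: two coaxial disc flanges of radius 97 mm and thickness 6 mm, joined by a core cylinder of radius 36 mm and height 135 mm. The lower flange rests on z = 0 and the three cylinders share a vertical axis.

The spool is on top of the stool.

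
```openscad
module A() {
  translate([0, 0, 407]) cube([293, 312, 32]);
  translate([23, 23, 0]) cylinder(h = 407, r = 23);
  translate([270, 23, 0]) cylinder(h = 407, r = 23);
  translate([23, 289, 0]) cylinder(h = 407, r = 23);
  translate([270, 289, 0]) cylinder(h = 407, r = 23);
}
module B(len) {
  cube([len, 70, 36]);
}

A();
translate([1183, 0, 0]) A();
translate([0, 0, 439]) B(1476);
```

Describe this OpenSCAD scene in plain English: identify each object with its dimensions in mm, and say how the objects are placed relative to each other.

A is a four-legged stool. The seat is 293×312 mm, 32 mm thick, top at z = 439 mm. It stands on four round legs, each 46 mm in diameter, from z = 0 to the seat underside, each leg's axis is inset half a diameter from the nearest pair of seat edges (so the leg's bounding box is flush with the corner).

B is a rectangular beam 1476 mm long (x), 70 mm deep (y), 36 mm thick (z).

The beam spans the tops of two stools placed 890 mm apart, resting at z = 439 mm.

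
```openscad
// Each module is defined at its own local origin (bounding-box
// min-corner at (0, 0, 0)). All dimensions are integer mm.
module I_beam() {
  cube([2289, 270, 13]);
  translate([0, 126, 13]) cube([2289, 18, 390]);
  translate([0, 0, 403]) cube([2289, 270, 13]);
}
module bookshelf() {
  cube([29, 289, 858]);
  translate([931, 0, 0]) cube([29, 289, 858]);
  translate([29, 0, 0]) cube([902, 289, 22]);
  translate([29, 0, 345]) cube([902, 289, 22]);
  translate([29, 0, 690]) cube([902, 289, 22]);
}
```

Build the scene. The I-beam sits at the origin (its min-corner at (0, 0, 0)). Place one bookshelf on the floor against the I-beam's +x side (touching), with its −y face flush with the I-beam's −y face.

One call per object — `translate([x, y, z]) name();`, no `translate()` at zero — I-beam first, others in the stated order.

I_beam();
translate([2289, 0, 0]) bookshelf();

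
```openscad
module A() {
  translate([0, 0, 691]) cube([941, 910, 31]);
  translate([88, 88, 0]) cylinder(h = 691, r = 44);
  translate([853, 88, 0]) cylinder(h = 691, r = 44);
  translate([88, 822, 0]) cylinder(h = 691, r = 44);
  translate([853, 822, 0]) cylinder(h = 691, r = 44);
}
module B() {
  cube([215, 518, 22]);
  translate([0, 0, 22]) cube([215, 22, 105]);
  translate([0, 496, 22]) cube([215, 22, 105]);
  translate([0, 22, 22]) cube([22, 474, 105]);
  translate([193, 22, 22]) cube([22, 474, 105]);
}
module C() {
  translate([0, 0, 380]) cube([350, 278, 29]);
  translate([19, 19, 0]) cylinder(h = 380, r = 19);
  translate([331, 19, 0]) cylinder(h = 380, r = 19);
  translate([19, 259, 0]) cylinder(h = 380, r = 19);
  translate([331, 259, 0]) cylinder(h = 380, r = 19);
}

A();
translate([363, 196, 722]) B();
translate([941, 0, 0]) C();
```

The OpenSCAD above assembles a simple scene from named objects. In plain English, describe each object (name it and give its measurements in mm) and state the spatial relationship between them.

A is a table: top 941 mm (x) × 910 mm (y), 31 mm thick, upper face at z = 722 mm, on four round legs of 88 mm diameter, each leg's bounding box inset 44 mm from the nearest pair of top edges, running from z = 0 to the bottom of the top.

B is an open storage box with external size 215×518×127 mm and wall thickness 22 mm (the base is also 22 mm thick). The base covers the whole footprint; the four walls stand on the base, with the y-facing walls full-width and the x-facing walls fitting between their inner faces.

C is a four-legged stool. The seat is a 350×278×29 mm slab whose top surface is at z = 409 mm; four round legs, each 38 mm in diameter, run from the floor (z = 0) to the underside of the seat, each leg's axis is inset half a diameter from the nearest pair of seat edges (so the leg's bounding box is flush with the corner).

The open box is on top of the table, centred. The stool is against the table's +x side, with their −y faces flush.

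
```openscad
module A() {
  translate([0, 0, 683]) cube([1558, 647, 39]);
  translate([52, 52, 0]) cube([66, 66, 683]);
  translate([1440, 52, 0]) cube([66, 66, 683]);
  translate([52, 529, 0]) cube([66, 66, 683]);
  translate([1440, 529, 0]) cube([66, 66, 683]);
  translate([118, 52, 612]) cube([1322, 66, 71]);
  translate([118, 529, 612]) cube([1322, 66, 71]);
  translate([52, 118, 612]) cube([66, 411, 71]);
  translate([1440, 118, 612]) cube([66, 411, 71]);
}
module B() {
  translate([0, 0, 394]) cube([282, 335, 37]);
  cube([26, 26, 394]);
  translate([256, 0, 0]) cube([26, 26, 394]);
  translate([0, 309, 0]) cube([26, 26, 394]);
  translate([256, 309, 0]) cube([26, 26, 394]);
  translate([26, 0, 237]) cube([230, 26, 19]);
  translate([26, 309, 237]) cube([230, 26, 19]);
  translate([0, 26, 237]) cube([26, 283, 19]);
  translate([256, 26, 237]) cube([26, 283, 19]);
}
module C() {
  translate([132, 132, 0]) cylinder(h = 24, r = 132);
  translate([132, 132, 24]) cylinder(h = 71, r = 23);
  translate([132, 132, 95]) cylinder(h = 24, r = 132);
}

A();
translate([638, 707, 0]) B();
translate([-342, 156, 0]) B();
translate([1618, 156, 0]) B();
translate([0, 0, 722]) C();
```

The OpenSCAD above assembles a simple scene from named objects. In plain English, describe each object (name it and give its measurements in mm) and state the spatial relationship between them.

A is a rectangular dining table. The top is 1558×647×39 mm with its upper surface at z = 722 mm. It stands on four 66×66 mm square legs, each inset 52 mm from the nearest pair of top edges, running from the floor to the underside of the top. Four apron rails, 66 mm thick and 71 mm tall, run between adjacent legs with their top edges flush with the underside of the top and their outer faces flush with the legs' outer faces.

B is a simple wooden stool: a rectangular seat 282 mm (x) by 335 mm (y), 37 mm thick, top face at z = 431 mm, on four square legs, each 26×26 mm in cross-section. The legs rest on z = 0, each flush with a corner of the seat. Four stretchers, 26 mm wide and 19 mm tall, connect adjacent legs with their undersides at z = 237 mm, each running between the inner faces of the legs it joins and aligned with the legs' outer faces on the other axis.

C is a spool: two coaxial disc flanges of radius 132 mm and thickness 24 mm, joined by a core cylinder of radius 23 mm and height 71 mm. The lower flange rests on z = 0 and the three cylinders share a vertical axis.

Three stools sit around the table at the +y, −x, +x sides. The spool is on top of the table.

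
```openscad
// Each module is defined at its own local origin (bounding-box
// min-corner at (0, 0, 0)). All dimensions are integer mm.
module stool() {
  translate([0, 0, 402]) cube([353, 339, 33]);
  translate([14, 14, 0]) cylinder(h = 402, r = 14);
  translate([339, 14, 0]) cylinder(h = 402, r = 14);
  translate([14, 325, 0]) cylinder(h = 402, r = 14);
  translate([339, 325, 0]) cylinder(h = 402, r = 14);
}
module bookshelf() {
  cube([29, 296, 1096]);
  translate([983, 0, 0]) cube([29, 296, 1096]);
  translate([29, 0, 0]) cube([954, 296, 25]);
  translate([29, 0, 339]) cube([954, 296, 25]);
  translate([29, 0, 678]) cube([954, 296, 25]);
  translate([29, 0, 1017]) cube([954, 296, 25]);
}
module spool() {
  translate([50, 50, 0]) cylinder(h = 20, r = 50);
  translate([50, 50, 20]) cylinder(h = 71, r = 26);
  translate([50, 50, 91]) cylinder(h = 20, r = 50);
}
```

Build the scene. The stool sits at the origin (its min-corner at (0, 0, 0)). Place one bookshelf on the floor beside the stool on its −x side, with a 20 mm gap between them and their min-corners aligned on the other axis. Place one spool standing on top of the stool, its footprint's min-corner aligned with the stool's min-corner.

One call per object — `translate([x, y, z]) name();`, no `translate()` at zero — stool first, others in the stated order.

stool();
translate([-1032, 0, 0]) bookshelf();
translate([0, 0, 435]) spool();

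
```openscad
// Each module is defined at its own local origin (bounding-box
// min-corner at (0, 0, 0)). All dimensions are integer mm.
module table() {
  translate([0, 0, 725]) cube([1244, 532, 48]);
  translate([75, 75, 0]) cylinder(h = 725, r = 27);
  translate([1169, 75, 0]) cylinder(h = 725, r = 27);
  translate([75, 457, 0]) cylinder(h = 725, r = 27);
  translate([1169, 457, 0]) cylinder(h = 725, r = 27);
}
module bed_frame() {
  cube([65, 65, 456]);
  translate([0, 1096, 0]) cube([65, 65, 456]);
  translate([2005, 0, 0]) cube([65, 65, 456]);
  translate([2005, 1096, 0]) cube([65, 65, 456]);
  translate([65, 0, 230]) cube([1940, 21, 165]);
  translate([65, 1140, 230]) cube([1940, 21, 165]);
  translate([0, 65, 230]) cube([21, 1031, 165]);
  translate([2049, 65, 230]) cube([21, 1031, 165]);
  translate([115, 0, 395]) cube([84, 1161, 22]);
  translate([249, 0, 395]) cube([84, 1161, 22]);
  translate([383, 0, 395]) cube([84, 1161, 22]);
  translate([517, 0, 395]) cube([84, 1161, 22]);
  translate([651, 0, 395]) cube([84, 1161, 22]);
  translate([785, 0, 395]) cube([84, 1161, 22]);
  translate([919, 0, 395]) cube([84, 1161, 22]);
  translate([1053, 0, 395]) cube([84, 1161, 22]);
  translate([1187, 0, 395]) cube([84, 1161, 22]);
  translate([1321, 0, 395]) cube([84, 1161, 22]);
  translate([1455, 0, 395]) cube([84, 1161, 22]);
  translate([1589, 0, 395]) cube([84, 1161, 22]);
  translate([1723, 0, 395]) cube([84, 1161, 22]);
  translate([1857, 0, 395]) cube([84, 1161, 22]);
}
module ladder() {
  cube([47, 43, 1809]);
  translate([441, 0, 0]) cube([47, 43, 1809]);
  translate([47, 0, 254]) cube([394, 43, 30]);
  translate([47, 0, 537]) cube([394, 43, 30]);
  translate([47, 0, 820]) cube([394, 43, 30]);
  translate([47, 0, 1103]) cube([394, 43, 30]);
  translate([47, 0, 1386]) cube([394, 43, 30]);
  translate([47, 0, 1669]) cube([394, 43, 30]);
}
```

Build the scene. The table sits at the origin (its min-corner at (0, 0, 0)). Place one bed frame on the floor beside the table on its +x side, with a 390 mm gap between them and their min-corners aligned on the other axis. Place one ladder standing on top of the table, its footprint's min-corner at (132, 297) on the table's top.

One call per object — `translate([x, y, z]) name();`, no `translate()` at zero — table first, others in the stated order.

table();
translate([1634, 0, 0]) bed_frame();
translate([132, 297, 773]) ladder();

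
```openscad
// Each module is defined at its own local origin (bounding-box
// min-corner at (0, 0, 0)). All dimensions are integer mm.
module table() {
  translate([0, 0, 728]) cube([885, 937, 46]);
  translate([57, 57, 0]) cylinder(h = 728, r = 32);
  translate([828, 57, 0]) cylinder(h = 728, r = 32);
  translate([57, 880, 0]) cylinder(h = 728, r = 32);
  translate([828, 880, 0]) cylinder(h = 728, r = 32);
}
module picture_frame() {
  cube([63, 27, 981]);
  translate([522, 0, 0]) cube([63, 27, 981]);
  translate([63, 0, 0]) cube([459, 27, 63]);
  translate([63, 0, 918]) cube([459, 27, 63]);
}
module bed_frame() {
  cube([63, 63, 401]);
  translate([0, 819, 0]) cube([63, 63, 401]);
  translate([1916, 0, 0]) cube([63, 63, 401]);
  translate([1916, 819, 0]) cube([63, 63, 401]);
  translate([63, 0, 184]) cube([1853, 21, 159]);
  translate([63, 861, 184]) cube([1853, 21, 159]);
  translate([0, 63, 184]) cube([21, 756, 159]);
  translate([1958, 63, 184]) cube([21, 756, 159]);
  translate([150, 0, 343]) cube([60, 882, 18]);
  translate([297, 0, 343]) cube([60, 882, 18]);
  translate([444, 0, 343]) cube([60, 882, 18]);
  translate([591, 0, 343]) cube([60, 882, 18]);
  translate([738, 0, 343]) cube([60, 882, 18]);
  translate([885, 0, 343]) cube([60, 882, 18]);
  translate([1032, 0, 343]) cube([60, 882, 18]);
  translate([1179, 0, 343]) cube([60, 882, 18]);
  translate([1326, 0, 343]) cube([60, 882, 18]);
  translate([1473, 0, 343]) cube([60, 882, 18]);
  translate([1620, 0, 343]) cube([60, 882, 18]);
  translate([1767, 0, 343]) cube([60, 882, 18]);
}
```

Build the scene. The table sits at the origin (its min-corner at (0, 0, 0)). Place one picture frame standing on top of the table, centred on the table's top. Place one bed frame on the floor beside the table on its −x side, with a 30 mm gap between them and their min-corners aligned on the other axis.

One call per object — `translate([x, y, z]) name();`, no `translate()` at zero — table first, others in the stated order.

table();
translate([150, 455, 774]) picture_frame();
translate([-2009, 0, 0]) bed_frame();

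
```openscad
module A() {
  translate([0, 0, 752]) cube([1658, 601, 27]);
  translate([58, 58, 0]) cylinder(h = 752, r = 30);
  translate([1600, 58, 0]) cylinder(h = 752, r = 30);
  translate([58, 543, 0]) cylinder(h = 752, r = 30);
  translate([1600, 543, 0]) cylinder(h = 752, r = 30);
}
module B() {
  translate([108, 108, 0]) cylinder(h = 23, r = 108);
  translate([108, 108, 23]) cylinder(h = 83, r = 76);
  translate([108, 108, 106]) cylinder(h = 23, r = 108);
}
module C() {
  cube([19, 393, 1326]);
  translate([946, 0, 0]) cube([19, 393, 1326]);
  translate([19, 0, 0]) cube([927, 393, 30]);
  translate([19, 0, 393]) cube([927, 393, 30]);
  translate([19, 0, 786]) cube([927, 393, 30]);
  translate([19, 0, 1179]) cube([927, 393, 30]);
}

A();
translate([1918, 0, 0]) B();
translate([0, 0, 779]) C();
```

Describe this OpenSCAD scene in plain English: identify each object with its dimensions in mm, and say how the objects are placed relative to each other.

A is a rectangular dining table. The top is 1658×601×27 mm with its upper surface at z = 779 mm. It stands on four round legs of 60 mm diameter, each leg's bounding box inset 28 mm from the nearest pair of top edges, running from the floor to the underside of the top.

B is a spool: two coaxial disc flanges of radius 108 mm and thickness 23 mm, joined by a core cylinder of radius 76 mm and height 83 mm. The lower flange rests on z = 0 and the three cylinders share a vertical axis.

C is a bookshelf 965 mm wide overall, 393 mm deep and 1326 mm tall. The two sides are 19 mm thick vertical panels. 4 horizontal shelves of 30 mm thickness span between the inner faces of the sides; the lowest shelf sits on the floor and shelves are stacked with a clear vertical gap of 363 mm between each pair.

The spool is on the floor beside the table on its +x side. The bookshelf is on top of the table.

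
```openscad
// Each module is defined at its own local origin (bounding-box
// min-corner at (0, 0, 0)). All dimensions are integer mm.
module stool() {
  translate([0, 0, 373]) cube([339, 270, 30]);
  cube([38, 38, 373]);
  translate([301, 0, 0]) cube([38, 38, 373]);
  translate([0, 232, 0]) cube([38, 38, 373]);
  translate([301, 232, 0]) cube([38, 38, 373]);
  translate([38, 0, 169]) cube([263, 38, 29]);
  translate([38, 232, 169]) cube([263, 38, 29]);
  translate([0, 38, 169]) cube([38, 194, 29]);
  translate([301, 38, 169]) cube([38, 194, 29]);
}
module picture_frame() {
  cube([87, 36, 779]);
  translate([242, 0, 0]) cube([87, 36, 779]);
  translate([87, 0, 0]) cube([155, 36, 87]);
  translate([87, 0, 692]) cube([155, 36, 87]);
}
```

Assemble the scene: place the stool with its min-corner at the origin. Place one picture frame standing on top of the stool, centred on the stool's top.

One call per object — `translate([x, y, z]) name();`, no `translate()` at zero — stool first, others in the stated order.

stool();
translate([5, 117, 403]) picture_frame();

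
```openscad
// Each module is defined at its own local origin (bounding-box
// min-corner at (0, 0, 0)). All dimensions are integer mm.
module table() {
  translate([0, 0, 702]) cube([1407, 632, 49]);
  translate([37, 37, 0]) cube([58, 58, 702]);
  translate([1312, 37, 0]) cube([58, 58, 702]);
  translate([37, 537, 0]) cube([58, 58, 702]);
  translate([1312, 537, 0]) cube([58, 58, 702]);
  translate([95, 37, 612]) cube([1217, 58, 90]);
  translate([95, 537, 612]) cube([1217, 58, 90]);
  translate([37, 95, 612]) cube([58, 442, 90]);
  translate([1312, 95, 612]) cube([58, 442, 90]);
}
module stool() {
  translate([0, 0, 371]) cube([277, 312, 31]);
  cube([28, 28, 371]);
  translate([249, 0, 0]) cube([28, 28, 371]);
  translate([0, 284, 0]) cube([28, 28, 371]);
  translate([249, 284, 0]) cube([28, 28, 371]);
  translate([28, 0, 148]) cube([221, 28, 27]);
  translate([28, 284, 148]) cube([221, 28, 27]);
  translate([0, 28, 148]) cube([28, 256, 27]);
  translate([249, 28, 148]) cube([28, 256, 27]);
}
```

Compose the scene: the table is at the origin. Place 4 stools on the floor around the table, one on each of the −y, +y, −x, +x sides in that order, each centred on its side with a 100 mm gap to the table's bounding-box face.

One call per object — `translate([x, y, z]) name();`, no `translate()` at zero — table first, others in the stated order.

table();
translate([565, -412, 0]) stool();
translate([565, 732, 0]) stool();
translate([-377, 160, 0]) stool();
translate([1507, 160, 0]) stool();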